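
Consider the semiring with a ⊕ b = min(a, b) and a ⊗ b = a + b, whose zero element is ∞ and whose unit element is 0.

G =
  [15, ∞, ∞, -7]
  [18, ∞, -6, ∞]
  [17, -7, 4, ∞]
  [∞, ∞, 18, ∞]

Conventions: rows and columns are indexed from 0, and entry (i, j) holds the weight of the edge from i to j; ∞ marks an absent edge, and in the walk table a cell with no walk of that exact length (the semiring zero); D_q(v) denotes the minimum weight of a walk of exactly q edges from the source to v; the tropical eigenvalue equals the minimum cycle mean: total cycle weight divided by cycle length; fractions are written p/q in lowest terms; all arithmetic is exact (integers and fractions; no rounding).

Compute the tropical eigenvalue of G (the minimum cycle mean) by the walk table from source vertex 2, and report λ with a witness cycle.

q=0: [∞, ∞, 0, ∞]
q=1: [17, -7, 4, ∞]
q=2: [11, -3, -13, 10]
q=3: [4, -20, -9, 4]
q=4: [-2, -16, -26, -3]
Optimal cycle mean attained by: cycle 1->2->1, total (-6) + (-7), length 2.
Answer: λ = -13/2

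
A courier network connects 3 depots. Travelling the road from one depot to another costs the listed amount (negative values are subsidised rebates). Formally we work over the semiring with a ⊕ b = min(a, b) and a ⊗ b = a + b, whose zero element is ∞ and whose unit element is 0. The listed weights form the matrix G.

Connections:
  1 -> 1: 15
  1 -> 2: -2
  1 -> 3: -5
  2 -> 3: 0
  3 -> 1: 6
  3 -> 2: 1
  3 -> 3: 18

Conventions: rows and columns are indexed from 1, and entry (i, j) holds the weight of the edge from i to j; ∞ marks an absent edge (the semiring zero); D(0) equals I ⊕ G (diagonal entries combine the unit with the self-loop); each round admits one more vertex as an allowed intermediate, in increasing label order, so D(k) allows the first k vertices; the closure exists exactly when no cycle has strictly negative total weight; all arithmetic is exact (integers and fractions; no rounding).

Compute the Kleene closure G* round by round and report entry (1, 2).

D(0):
  [0, -2, -5]
  [∞, 0, 0]
  [6, 1, 0]
D(1):
  [0, -2, -5]
  [∞, 0, 0]
  [6, 1, 0]
D(2):
  [0, -2, -5]
  [∞, 0, 0]
  [6, 1, 0]
D(3):
  [0, -4, -5]
  [6, 0, 0]
  [6, 1, 0]
Answer: G*[1][2] = -4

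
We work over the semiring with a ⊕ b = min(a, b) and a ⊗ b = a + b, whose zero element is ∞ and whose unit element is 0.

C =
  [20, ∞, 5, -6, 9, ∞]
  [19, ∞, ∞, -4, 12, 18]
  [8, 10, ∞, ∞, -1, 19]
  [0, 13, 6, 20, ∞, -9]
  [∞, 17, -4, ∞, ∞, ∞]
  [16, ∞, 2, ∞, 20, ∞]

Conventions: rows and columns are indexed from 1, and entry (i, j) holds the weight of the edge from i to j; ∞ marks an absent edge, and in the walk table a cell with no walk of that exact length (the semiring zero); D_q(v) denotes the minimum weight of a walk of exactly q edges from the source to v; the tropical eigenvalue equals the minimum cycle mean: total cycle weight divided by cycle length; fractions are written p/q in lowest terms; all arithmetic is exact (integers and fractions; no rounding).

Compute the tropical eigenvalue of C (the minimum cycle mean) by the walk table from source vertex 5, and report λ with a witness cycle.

q=0: [∞, ∞, ∞, ∞, 0, ∞]
q=1: [∞, 17, -4, ∞, ∞, ∞]
q=2: [4, 6, ∞, 13, -5, 15]
q=3: [13, 12, -9, -2, 13, 4]
q=4: [-2, 1, 4, 7, -10, -11]
q=5: [5, 7, -14, -8, 3, -2]
q=6: [-8, -4, -2, -1, -15, -17]
Optimal cycle mean attained by: cycle 1->4->1, total (-6) + 0, length 2.
Answer: λ = -3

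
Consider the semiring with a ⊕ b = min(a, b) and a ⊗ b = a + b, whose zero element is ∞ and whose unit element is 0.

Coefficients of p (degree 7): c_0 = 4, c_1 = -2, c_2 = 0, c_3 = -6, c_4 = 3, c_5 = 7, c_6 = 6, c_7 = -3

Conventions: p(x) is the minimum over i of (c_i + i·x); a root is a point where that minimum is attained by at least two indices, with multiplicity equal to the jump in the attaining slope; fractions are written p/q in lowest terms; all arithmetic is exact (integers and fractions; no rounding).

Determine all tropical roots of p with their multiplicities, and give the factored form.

hull edge (i=0, c=4) to (i=1, c=-2): slope -6, span 1
hull edge (i=1, c=-2) to (i=3, c=-6): slope -2, span 2
hull edge (i=3, c=-6) to (i=7, c=-3): slope 3/4, span 4
Factored form: p(x) = -3 ⊗ (x ⊕ (-3/4)) ⊗ (x ⊕ (-3/4)) ⊗ (x ⊕ (-3/4)) ⊗ (x ⊕ (-3/4)) ⊗ (x ⊕ 2) ⊗ (x ⊕ 2) ⊗ (x ⊕ 6)
Answer: roots = -3/4 (mult 4), 2 (mult 2), 6 (mult 1)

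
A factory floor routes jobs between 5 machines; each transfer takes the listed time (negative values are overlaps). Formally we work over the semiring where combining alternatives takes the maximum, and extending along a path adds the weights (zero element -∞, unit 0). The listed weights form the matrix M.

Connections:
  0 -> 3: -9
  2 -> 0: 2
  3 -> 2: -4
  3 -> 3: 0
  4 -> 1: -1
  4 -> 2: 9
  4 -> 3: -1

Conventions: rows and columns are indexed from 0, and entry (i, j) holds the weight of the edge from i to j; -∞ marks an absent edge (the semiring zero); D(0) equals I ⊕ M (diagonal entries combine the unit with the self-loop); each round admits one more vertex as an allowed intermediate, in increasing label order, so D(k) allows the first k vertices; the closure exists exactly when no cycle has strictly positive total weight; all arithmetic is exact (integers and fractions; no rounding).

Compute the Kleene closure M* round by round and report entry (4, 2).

D(0):
  [0, -∞, -∞, -9, -∞]
  [-∞, 0, -∞, -∞, -∞]
  [2, -∞, 0, -∞, -∞]
  [-∞, -∞, -4, 0, -∞]
  [-∞, -1, 9, -1, 0]
D(1):
  [0, -∞, -∞, -9, -∞]
  [-∞, 0, -∞, -∞, -∞]
  [2, -∞, 0, -7, -∞]
  [-∞, -∞, -4, 0, -∞]
  [-∞, -1, 9, -1, 0]
D(2):
  [0, -∞, -∞, -9, -∞]
  [-∞, 0, -∞, -∞, -∞]
  [2, -∞, 0, -7, -∞]
  [-∞, -∞, -4, 0, -∞]
  [-∞, -1, 9, -1, 0]
D(3):
  [0, -∞, -∞, -9, -∞]
  [-∞, 0, -∞, -∞, -∞]
  [2, -∞, 0, -7, -∞]
  [-2, -∞, -4, 0, -∞]
  [11, -1, 9, 2, 0]
D(4):
  [0, -∞, -13, -9, -∞]
  [-∞, 0, -∞, -∞, -∞]
  [2, -∞, 0, -7, -∞]
  [-2, -∞, -4, 0, -∞]
  [11, -1, 9, 2, 0]
D(5):
  [0, -∞, -13, -9, -∞]
  [-∞, 0, -∞, -∞, -∞]
  [2, -∞, 0, -7, -∞]
  [-2, -∞, -4, 0, -∞]
  [11, -1, 9, 2, 0]
Answer: M*[4][2] = 9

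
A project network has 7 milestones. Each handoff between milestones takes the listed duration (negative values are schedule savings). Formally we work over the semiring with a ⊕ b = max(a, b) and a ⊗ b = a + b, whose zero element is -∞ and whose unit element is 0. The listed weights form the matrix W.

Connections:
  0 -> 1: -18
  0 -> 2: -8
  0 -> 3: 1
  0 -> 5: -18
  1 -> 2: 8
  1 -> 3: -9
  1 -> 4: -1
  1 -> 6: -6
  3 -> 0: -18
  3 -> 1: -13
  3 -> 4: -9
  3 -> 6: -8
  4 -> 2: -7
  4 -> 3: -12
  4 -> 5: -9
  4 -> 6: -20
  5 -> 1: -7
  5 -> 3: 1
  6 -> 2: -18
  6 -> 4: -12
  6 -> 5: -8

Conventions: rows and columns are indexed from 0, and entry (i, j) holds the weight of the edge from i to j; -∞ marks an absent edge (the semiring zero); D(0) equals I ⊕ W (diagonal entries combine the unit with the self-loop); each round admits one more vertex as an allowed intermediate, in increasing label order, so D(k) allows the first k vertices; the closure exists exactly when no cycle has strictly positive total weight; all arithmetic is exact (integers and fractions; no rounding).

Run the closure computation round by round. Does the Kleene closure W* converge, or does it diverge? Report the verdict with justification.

D(0):
  [0, -18, -8, 1, -∞, -18, -∞]
  [-∞, 0, 8, -9, -1, -∞, -6]
  [-∞, -∞, 0, -∞, -∞, -∞, -∞]
  [-18, -13, -∞, 0, -9, -∞, -8]
  [-∞, -∞, -7, -12, 0, -9, -20]
  [-∞, -7, -∞, 1, -∞, 0, -∞]
  [-∞, -∞, -18, -∞, -12, -8, 0]
D(1):
  [0, -18, -8, 1, -∞, -18, -∞]
  [-∞, 0, 8, -9, -1, -∞, -6]
  [-∞, -∞, 0, -∞, -∞, -∞, -∞]
  [-18, -13, -26, 0, -9, -36, -8]
  [-∞, -∞, -7, -12, 0, -9, -20]
  [-∞, -7, -∞, 1, -∞, 0, -∞]
  [-∞, -∞, -18, -∞, -12, -8, 0]
D(2):
  [0, -18, -8, 1, -19, -18, -24]
  [-∞, 0, 8, -9, -1, -∞, -6]
  [-∞, -∞, 0, -∞, -∞, -∞, -∞]
  [-18, -13, -5, 0, -9, -36, -8]
  [-∞, -∞, -7, -12, 0, -9, -20]
  [-∞, -7, 1, 1, -8, 0, -13]
  [-∞, -∞, -18, -∞, -12, -8, 0]
D(3):
  [0, -18, -8, 1, -19, -18, -24]
  [-∞, 0, 8, -9, -1, -∞, -6]
  [-∞, -∞, 0, -∞, -∞, -∞, -∞]
  [-18, -13, -5, 0, -9, -36, -8]
  [-∞, -∞, -7, -12, 0, -9, -20]
  [-∞, -7, 1, 1, -8, 0, -13]
  [-∞, -∞, -18, -∞, -12, -8, 0]
D(4):
  [0, -12, -4, 1, -8, -18, -7]
  [-27, 0, 8, -9, -1, -45, -6]
  [-∞, -∞, 0, -∞, -∞, -∞, -∞]
  [-18, -13, -5, 0, -9, -36, -8]
  [-30, -25, -7, -12, 0, -9, -20]
  [-17, -7, 1, 1, -8, 0, -7]
  [-∞, -∞, -18, -∞, -12, -8, 0]
D(5):
  [0, -12, -4, 1, -8, -17, -7]
  [-27, 0, 8, -9, -1, -10, -6]
  [-∞, -∞, 0, -∞, -∞, -∞, -∞]
  [-18, -13, -5, 0, -9, -18, -8]
  [-30, -25, -7, -12, 0, -9, -20]
  [-17, -7, 1, 1, -8, 0, -7]
  [-42, -37, -18, -24, -12, -8, 0]
D(6):
  [0, -12, -4, 1, -8, -17, -7]
  [-27, 0, 8, -9, -1, -10, -6]
  [-∞, -∞, 0, -∞, -∞, -∞, -∞]
  [-18, -13, -5, 0, -9, -18, -8]
  [-26, -16, -7, -8, 0, -9, -16]
  [-17, -7, 1, 1, -8, 0, -7]
  [-25, -15, -7, -7, -12, -8, 0]
D(7):
  [0, -12, -4, 1, -8, -15, -7]
  [-27, 0, 8, -9, -1, -10, -6]
  [-∞, -∞, 0, -∞, -∞, -∞, -∞]
  [-18, -13, -5, 0, -9, -16, -8]
  [-26, -16, -7, -8, 0, -9, -16]
  [-17, -7, 1, 1, -8, 0, -7]
  [-25, -15, -7, -7, -12, -8, 0]
Key observation: every diagonal entry stays at the unit through all rounds, so no improving cycle exists.
Answer: CONVERGES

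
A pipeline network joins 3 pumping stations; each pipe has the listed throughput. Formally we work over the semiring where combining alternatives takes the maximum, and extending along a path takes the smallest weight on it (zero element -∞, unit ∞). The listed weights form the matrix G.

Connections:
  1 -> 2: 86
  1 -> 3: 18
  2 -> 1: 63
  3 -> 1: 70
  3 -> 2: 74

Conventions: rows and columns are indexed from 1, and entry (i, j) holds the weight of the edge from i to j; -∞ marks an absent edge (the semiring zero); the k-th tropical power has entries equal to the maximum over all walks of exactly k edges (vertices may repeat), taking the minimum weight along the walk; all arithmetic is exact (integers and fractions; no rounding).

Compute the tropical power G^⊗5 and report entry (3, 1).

G^⊗2:
  [63, 18, -∞]
  [-∞, 63, 18]
  [63, 70, 18]
G^⊗3:
  [18, 63, 18]
  [63, 18, -∞]
  [63, 63, 18]
G^⊗4:
  [63, 18, 18]
  [18, 63, 18]
  [63, 63, 18]
G^⊗5:
  [18, 63, 18]
  [63, 18, 18]
  [63, 63, 18]
Key observation: the optimum is the walk 3->1->2->1->2->1, with weight 70 min 86 min 63 min 86 min 63 = 63.
Optimal value attained by: walk 3->1->2->1->2->1.
Answer: (G^⊗5)[3][1] = 63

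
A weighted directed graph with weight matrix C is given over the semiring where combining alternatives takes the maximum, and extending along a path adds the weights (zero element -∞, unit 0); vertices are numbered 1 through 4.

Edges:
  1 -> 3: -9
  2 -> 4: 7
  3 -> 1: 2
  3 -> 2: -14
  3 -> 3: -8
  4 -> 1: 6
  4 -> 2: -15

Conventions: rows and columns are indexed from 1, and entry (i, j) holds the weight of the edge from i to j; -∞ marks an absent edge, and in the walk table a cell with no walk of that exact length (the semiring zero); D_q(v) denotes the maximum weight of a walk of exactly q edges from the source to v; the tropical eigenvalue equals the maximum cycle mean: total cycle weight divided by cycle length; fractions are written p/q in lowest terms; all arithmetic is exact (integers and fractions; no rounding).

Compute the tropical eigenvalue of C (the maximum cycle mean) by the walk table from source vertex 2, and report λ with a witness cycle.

q=0: [-∞, 0, -∞, -∞]
q=1: [-∞, -∞, -∞, 7]
q=2: [13, -8, -∞, -∞]
q=3: [-∞, -∞, 4, -1]
q=4: [6, -10, -4, -∞]
Optimal cycle mean attained by: cycle 1->3->2->4->1, total (-9) + (-14) + 7 + 6, length 4.
Answer: λ = -5/2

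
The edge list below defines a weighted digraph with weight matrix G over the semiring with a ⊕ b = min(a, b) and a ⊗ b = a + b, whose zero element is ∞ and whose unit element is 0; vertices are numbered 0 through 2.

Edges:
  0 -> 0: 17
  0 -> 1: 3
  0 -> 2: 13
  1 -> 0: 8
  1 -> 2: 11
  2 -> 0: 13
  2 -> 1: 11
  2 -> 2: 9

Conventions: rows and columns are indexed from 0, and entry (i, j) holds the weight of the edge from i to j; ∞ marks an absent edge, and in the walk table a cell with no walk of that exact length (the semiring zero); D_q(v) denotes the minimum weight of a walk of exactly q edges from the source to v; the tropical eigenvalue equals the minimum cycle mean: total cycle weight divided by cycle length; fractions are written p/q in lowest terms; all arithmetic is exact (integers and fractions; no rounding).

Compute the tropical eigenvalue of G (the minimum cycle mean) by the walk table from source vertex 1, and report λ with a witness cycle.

q=0: [∞, 0, ∞]
q=1: [8, ∞, 11]
q=2: [24, 11, 20]
q=3: [19, 27, 22]
Optimal cycle mean attained by: cycle 0->1->0, total 3 + 8, length 2.
Answer: λ = 11/2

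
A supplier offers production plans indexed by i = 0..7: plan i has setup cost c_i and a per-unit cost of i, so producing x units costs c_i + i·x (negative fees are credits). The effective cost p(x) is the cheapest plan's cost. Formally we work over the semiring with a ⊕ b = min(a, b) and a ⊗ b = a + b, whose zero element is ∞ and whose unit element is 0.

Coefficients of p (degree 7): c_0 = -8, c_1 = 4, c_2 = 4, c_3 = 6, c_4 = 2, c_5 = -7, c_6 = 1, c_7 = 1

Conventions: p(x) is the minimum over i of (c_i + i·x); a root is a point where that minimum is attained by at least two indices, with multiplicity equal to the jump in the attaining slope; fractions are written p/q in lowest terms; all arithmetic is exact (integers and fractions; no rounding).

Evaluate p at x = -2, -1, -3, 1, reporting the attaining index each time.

p(-2) = min(-8+0·(-2)=-8, 4+1·(-2)=2, 4+2·(-2)=0, 6+3·(-2)=0, 2+4·(-2)=-6, -7+5·(-2)=-17, 1+6·(-2)=-11, 1+7·(-2)=-13) = -17 (attained by i=5)
p(-1) = min(-8+0·(-1)=-8, 4+1·(-1)=3, 4+2·(-1)=2, 6+3·(-1)=3, 2+4·(-1)=-2, -7+5·(-1)=-12, 1+6·(-1)=-5, 1+7·(-1)=-6) = -12 (attained by i=5)
p(-3) = min(-8+0·(-3)=-8, 4+1·(-3)=1, 4+2·(-3)=-2, 6+3·(-3)=-3, 2+4·(-3)=-10, -7+5·(-3)=-22, 1+6·(-3)=-17, 1+7·(-3)=-20) = -22 (attained by i=5)
p(1) = min(-8+0·1=-8, 4+1·1=5, 4+2·1=6, 6+3·1=9, 2+4·1=6, -7+5·1=-2, 1+6·1=7, 1+7·1=8) = -8 (attained by i=0)
Answer: p(-2) = -17; p(-1) = -12; p(-3) = -22; p(1) = -8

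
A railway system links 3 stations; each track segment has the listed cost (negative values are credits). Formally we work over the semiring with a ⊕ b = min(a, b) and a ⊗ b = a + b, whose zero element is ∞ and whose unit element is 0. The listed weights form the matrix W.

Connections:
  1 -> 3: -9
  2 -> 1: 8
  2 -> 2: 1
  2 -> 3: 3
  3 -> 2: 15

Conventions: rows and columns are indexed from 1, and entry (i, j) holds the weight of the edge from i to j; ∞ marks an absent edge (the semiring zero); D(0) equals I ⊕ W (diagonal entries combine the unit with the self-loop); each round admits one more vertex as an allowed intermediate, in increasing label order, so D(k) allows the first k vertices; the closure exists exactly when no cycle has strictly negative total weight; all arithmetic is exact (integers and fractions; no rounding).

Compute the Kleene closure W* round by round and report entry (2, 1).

D(0):
  [0, ∞, -9]
  [8, 0, 3]
  [∞, 15, 0]
D(1):
  [0, ∞, -9]
  [8, 0, -1]
  [∞, 15, 0]
D(2):
  [0, ∞, -9]
  [8, 0, -1]
  [23, 15, 0]
D(3):
  [0, 6, -9]
  [8, 0, -1]
  [23, 15, 0]
Answer: W*[2][1] = 8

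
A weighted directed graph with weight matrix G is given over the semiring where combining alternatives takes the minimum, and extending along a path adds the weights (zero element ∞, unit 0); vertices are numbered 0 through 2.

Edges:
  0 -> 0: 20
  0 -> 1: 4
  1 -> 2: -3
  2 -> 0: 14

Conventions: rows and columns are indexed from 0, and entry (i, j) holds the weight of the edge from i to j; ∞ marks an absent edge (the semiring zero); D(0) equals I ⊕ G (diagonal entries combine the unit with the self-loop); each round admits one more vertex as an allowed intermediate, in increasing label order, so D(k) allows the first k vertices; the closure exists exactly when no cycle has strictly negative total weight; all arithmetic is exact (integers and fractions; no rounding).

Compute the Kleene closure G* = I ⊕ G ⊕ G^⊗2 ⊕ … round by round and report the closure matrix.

D(0):
  [0, 4, ∞]
  [∞, 0, -3]
  [14, ∞, 0]
D(1):
  [0, 4, ∞]
  [∞, 0, -3]
  [14, 18, 0]
D(2):
  [0, 4, 1]
  [∞, 0, -3]
  [14, 18, 0]
D(3):
  [0, 4, 1]
  [11, 0, -3]
  [14, 18, 0]
Answer: G* = [[0, 4, 1], [11, 0, -3], [14, 18, 0]]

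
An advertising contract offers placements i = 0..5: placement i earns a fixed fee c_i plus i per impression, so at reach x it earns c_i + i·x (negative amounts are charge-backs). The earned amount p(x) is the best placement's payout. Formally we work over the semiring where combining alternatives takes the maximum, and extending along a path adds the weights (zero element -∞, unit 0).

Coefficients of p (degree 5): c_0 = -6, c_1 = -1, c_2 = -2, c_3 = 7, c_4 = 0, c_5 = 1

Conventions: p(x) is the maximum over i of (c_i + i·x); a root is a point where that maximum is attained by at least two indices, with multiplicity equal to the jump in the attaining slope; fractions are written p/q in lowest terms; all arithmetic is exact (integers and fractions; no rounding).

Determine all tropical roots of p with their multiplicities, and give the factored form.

hull edge (i=0, c=-6) to (i=1, c=-1): slope 5, span 1
hull edge (i=1, c=-1) to (i=3, c=7): slope 4, span 2
hull edge (i=3, c=7) to (i=5, c=1): slope -3, span 2
Factored form: p(x) = 1 ⊗ (x ⊕ (-5)) ⊗ (x ⊕ (-4)) ⊗ (x ⊕ (-4)) ⊗ (x ⊕ 3) ⊗ (x ⊕ 3)
Answer: roots = -5 (mult 1), -4 (mult 2), 3 (mult 2)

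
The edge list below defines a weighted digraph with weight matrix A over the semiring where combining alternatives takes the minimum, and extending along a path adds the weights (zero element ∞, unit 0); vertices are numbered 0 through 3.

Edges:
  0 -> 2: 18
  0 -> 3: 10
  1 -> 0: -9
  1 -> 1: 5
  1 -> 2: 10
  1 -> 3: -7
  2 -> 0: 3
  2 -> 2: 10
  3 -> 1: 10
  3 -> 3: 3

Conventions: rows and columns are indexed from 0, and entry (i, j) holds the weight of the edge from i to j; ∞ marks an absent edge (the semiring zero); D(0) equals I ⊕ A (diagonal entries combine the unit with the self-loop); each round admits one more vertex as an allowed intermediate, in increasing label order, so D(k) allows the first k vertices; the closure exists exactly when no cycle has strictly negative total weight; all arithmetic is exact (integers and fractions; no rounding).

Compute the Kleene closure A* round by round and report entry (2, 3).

D(0):
  [0, ∞, 18, 10]
  [-9, 0, 10, -7]
  [3, ∞, 0, ∞]
  [∞, 10, ∞, 0]
D(1):
  [0, ∞, 18, 10]
  [-9, 0, 9, -7]
  [3, ∞, 0, 13]
  [∞, 10, ∞, 0]
D(2):
  [0, ∞, 18, 10]
  [-9, 0, 9, -7]
  [3, ∞, 0, 13]
  [1, 10, 19, 0]
D(3):
  [0, ∞, 18, 10]
  [-9, 0, 9, -7]
  [3, ∞, 0, 13]
  [1, 10, 19, 0]
D(4):
  [0, 20, 18, 10]
  [-9, 0, 9, -7]
  [3, 23, 0, 13]
  [1, 10, 19, 0]
Answer: A*[2][3] = 13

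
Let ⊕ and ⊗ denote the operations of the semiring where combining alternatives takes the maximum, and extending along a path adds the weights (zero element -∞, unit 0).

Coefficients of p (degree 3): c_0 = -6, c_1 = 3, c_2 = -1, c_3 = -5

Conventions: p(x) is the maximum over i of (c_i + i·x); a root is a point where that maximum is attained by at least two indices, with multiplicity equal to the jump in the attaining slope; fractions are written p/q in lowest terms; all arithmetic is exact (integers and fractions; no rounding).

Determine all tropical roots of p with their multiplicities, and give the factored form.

hull edge (i=0, c=-6) to (i=1, c=3): slope 9, span 1
hull edge (i=1, c=3) to (i=3, c=-5): slope -4, span 2
Factored form: p(x) = -5 ⊗ (x ⊕ (-9)) ⊗ (x ⊕ 4) ⊗ (x ⊕ 4)
Answer: roots = -9 (mult 1), 4 (mult 2)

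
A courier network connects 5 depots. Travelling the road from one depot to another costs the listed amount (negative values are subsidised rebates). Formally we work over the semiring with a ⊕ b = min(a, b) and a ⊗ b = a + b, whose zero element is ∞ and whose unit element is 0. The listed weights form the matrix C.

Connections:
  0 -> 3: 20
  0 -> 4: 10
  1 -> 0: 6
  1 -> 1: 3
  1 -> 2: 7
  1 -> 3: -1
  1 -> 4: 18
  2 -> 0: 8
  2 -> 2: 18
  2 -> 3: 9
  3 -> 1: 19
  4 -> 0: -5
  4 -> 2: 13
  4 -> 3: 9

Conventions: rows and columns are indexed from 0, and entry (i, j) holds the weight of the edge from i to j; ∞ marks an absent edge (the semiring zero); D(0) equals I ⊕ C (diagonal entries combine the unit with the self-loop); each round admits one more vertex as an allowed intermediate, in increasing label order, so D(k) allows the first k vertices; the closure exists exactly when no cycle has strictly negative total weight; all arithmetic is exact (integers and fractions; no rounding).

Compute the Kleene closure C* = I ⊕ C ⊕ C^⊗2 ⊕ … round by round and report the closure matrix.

D(0):
  [0, ∞, ∞, 20, 10]
  [6, 0, 7, -1, 18]
  [8, ∞, 0, 9, ∞]
  [∞, 19, ∞, 0, ∞]
  [-5, ∞, 13, 9, 0]
D(1):
  [0, ∞, ∞, 20, 10]
  [6, 0, 7, -1, 16]
  [8, ∞, 0, 9, 18]
  [∞, 19, ∞, 0, ∞]
  [-5, ∞, 13, 9, 0]
D(2):
  [0, ∞, ∞, 20, 10]
  [6, 0, 7, -1, 16]
  [8, ∞, 0, 9, 18]
  [25, 19, 26, 0, 35]
  [-5, ∞, 13, 9, 0]
D(3):
  [0, ∞, ∞, 20, 10]
  [6, 0, 7, -1, 16]
  [8, ∞, 0, 9, 18]
  [25, 19, 26, 0, 35]
  [-5, ∞, 13, 9, 0]
D(4):
  [0, 39, 46, 20, 10]
  [6, 0, 7, -1, 16]
  [8, 28, 0, 9, 18]
  [25, 19, 26, 0, 35]
  [-5, 28, 13, 9, 0]
D(5):
  [0, 38, 23, 19, 10]
  [6, 0, 7, -1, 16]
  [8, 28, 0, 9, 18]
  [25, 19, 26, 0, 35]
  [-5, 28, 13, 9, 0]
Answer: C* = [[0, 38, 23, 19, 10], [6, 0, 7, -1, 16], [8, 28, 0, 9, 18], [25, 19, 26, 0, 35], [-5, 28, 13, 9, 0]]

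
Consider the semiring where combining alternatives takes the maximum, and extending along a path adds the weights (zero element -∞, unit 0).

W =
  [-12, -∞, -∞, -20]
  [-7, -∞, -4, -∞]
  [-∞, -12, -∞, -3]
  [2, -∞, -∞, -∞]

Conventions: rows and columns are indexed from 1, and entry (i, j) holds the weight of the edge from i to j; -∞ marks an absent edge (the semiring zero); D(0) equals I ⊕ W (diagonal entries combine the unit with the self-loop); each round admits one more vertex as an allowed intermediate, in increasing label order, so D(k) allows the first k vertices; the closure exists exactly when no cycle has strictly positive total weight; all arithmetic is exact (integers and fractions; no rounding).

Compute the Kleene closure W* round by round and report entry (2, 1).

D(0):
  [0, -∞, -∞, -20]
  [-7, 0, -4, -∞]
  [-∞, -12, 0, -3]
  [2, -∞, -∞, 0]
D(1):
  [0, -∞, -∞, -20]
  [-7, 0, -4, -27]
  [-∞, -12, 0, -3]
  [2, -∞, -∞, 0]
D(2):
  [0, -∞, -∞, -20]
  [-7, 0, -4, -27]
  [-19, -12, 0, -3]
  [2, -∞, -∞, 0]
D(3):
  [0, -∞, -∞, -20]
  [-7, 0, -4, -7]
  [-19, -12, 0, -3]
  [2, -∞, -∞, 0]
D(4):
  [0, -∞, -∞, -20]
  [-5, 0, -4, -7]
  [-1, -12, 0, -3]
  [2, -∞, -∞, 0]
Answer: W*[2][1] = -5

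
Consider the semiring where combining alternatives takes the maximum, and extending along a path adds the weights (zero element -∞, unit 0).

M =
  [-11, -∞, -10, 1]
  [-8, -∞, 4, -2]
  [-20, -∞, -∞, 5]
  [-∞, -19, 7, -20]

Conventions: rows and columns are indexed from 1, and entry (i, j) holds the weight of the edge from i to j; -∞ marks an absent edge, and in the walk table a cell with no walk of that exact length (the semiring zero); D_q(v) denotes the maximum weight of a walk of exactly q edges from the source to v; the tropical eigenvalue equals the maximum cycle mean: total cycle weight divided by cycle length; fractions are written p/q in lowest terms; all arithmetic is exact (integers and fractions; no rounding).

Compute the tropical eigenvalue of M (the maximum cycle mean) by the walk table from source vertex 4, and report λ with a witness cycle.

q=0: [-∞, -∞, -∞, 0]
q=1: [-∞, -19, 7, -20]
q=2: [-13, -39, -13, 12]
q=3: [-24, -7, 19, -8]
q=4: [-1, -27, -1, 24]
Optimal cycle mean attained by: cycle 3->4->3, total 5 + 7, length 2.
Answer: λ = 6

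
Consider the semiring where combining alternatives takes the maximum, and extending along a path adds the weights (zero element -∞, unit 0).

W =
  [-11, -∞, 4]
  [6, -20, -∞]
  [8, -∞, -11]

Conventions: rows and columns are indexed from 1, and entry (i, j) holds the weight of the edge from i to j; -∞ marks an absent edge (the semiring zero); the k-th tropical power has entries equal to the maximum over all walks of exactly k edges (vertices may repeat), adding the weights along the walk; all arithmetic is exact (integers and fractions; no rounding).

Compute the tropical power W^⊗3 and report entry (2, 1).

W^⊗2:
  [12, -∞, -7]
  [-5, -40, 10]
  [-3, -∞, 12]
W^⊗3:
  [1, -∞, 16]
  [18, -60, -1]
  [20, -∞, 1]
Key observation: the optimum is the walk 2->1->3->1, with weight 6 + 4 + 8 = 18.
Optimal value attained by: walk 2->1->3->1.
Answer: (W^⊗3)[2][1] = 18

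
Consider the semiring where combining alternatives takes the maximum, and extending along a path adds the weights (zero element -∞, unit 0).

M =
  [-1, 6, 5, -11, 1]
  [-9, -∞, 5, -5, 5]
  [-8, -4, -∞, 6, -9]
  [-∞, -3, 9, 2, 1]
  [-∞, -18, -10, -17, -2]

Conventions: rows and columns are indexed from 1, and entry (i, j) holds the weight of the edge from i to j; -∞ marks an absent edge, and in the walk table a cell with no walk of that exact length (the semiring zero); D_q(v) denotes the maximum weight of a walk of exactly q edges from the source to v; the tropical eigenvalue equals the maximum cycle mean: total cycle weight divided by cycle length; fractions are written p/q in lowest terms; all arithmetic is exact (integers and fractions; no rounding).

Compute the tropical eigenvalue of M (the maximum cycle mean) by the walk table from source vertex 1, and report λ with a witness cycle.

q=0: [0, -∞, -∞, -∞, -∞]
q=1: [-1, 6, 5, -11, 1]
q=2: [-2, 5, 11, 11, 11]
q=3: [3, 8, 20, 17, 12]
q=4: [12, 16, 26, 26, 18]
q=5: [18, 23, 35, 32, 27]
Optimal cycle mean attained by: cycle 3->4->3, total 6 + 9, length 2.
Answer: λ = 15/2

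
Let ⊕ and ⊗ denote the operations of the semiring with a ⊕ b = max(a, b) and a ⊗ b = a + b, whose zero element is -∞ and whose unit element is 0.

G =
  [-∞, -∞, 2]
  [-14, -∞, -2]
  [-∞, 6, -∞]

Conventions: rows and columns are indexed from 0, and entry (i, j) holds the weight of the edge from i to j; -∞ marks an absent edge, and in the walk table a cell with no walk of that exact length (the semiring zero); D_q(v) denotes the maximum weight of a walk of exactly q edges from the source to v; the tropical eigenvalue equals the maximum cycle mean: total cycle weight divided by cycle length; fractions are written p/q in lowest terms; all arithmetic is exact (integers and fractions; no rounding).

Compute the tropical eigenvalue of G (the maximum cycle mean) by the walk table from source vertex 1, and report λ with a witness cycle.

q=0: [-∞, 0, -∞]
q=1: [-14, -∞, -2]
q=2: [-∞, 4, -12]
q=3: [-10, -6, 2]
Optimal cycle mean attained by: cycle 1->2->1, total (-2) + 6, length 2.
Answer: λ = 2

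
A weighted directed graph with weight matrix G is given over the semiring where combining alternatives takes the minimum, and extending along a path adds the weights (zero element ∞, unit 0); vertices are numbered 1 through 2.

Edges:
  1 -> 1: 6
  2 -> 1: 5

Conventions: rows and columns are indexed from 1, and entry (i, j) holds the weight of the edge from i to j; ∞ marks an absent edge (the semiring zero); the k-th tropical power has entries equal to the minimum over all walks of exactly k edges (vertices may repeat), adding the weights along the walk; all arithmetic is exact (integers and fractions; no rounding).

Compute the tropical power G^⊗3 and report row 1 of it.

G^⊗2:
  [12, ∞]
  [11, ∞]
G^⊗3:
  [18, ∞]
  [17, ∞]
Answer: row 1 of G^⊗3 = [18, ∞]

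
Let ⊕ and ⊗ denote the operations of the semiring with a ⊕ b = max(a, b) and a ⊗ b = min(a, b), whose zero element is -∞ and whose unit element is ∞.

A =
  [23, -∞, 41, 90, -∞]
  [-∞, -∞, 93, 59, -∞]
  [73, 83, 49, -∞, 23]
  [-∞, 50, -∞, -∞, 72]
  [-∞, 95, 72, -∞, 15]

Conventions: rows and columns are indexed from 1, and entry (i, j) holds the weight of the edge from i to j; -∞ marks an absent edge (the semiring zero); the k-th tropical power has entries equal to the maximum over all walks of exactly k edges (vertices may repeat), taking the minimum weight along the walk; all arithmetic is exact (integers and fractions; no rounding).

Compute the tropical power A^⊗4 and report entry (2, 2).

A^⊗2:
  [41, 50, 41, 23, 72]
  [73, 83, 49, -∞, 59]
  [49, 49, 83, 73, 23]
  [-∞, 72, 72, 50, 15]
  [72, 72, 93, 59, 23]
A^⊗3:
  [41, 72, 72, 50, 23]
  [49, 59, 83, 73, 23]
  [73, 83, 49, 49, 72]
  [72, 72, 72, 59, 50]
  [73, 83, 72, 72, 59]
A^⊗4:
  [72, 72, 72, 59, 50]
  [73, 83, 59, 59, 72]
  [49, 72, 83, 73, 49]
  [72, 72, 72, 72, 59]
  [72, 72, 83, 73, 72]
Key observation: the optimum is the walk 2->3->2->3->2, with weight 93 min 83 min 93 min 83 = 83.
Optimal value attained by: walk 2->3->2->3->2.
Answer: (A^⊗4)[2][2] = 83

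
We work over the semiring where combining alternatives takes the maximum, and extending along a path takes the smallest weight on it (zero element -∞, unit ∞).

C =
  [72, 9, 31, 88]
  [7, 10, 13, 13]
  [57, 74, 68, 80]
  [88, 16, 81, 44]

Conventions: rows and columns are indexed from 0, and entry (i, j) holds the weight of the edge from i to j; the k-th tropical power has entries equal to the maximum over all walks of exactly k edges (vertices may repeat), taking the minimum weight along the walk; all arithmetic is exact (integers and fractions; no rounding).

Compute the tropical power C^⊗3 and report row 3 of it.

C^⊗2:
  [88, 31, 81, 72]
  [13, 13, 13, 13]
  [80, 68, 80, 68]
  [72, 74, 68, 88]
C^⊗3:
  [72, 74, 72, 88]
  [13, 13, 13, 13]
  [72, 74, 68, 80]
  [88, 68, 81, 72]
Answer: row 3 of C^⊗3 = [88, 68, 81, 72]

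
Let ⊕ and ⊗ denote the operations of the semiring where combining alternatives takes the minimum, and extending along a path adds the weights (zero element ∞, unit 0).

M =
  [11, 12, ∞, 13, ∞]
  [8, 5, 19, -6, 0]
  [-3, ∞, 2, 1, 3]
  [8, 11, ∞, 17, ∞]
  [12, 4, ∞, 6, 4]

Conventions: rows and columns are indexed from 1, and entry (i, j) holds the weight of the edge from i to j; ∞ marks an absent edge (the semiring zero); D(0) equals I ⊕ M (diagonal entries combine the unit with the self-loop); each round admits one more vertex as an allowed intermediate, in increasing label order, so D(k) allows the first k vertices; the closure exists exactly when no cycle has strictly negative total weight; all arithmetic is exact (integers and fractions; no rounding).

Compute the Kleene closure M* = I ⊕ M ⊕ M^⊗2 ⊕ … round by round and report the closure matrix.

D(0):
  [0, 12, ∞, 13, ∞]
  [8, 0, 19, -6, 0]
  [-3, ∞, 0, 1, 3]
  [8, 11, ∞, 0, ∞]
  [12, 4, ∞, 6, 0]
D(1):
  [0, 12, ∞, 13, ∞]
  [8, 0, 19, -6, 0]
  [-3, 9, 0, 1, 3]
  [8, 11, ∞, 0, ∞]
  [12, 4, ∞, 6, 0]
D(2):
  [0, 12, 31, 6, 12]
  [8, 0, 19, -6, 0]
  [-3, 9, 0, 1, 3]
  [8, 11, 30, 0, 11]
  [12, 4, 23, -2, 0]
D(3):
  [0, 12, 31, 6, 12]
  [8, 0, 19, -6, 0]
  [-3, 9, 0, 1, 3]
  [8, 11, 30, 0, 11]
  [12, 4, 23, -2, 0]
D(4):
  [0, 12, 31, 6, 12]
  [2, 0, 19, -6, 0]
  [-3, 9, 0, 1, 3]
  [8, 11, 30, 0, 11]
  [6, 4, 23, -2, 0]
D(5):
  [0, 12, 31, 6, 12]
  [2, 0, 19, -6, 0]
  [-3, 7, 0, 1, 3]
  [8, 11, 30, 0, 11]
  [6, 4, 23, -2, 0]
Answer: M* = [[0, 12, 31, 6, 12], [2, 0, 19, -6, 0], [-3, 7, 0, 1, 3], [8, 11, 30, 0, 11], [6, 4, 23, -2, 0]]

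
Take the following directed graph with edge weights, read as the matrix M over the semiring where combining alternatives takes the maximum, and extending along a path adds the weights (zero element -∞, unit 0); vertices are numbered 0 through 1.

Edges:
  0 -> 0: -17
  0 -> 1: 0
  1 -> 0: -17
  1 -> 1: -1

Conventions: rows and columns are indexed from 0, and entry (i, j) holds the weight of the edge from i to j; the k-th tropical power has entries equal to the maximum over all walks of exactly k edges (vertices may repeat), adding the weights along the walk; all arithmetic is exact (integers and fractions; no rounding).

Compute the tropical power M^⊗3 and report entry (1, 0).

M^⊗2:
  [-17, -1]
  [-18, -2]
M^⊗3:
  [-18, -2]
  [-19, -3]
Key observation: the optimum is the walk 1->1->1->0, with weight (-1) + (-1) + (-17) = -19.
Optimal value attained by: walk 1->1->1->0.
Answer: (M^⊗3)[1][0] = -19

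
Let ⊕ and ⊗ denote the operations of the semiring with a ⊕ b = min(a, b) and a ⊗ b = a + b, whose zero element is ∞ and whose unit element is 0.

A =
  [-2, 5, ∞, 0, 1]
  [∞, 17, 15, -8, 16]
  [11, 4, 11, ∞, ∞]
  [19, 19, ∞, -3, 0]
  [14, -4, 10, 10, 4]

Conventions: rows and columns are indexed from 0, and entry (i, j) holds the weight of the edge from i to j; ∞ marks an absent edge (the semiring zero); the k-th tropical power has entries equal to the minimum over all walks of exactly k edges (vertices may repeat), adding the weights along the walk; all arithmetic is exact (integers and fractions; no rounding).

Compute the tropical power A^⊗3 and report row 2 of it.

A^⊗2:
  [-4, -3, 11, -3, -1]
  [11, 11, 26, -11, -8]
  [9, 15, 19, -4, 12]
  [14, -4, 10, -6, -3]
  [12, 0, 11, -12, 8]
A^⊗3:
  [-6, -5, 9, -11, -3]
  [6, -12, 2, -14, -11]
  [7, 8, 22, -7, -4]
  [11, -7, 7, -12, -6]
  [7, 4, 15, -15, -12]
Answer: row 2 of A^⊗3 = [7, 8, 22, -7, -4]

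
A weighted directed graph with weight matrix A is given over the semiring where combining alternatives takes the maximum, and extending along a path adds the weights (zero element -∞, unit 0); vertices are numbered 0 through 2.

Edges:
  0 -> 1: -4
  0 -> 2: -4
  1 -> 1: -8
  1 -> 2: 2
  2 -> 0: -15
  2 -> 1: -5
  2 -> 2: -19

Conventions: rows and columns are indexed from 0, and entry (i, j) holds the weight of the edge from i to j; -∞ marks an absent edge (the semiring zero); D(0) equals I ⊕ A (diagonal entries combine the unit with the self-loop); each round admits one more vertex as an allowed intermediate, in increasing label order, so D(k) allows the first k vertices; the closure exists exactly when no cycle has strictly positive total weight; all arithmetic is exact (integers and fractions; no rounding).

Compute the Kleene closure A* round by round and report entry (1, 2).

D(0):
  [0, -4, -4]
  [-∞, 0, 2]
  [-15, -5, 0]
D(1):
  [0, -4, -4]
  [-∞, 0, 2]
  [-15, -5, 0]
D(2):
  [0, -4, -2]
  [-∞, 0, 2]
  [-15, -5, 0]
D(3):
  [0, -4, -2]
  [-13, 0, 2]
  [-15, -5, 0]
Answer: A*[1][2] = 2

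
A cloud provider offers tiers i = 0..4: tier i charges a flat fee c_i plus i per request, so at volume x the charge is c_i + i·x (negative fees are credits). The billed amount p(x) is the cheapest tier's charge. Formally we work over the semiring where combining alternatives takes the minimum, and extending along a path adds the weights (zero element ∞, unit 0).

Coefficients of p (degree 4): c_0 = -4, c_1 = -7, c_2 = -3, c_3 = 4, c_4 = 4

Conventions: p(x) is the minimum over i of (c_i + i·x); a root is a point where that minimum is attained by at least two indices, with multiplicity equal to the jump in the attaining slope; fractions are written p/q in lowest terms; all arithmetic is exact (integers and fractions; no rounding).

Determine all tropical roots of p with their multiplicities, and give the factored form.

hull edge (i=0, c=-4) to (i=1, c=-7): slope -3, span 1
hull edge (i=1, c=-7) to (i=4, c=4): slope 11/3, span 3
Factored form: p(x) = 4 ⊗ (x ⊕ (-11/3)) ⊗ (x ⊕ (-11/3)) ⊗ (x ⊕ (-11/3)) ⊗ (x ⊕ 3)
Answer: roots = -11/3 (mult 3), 3 (mult 1)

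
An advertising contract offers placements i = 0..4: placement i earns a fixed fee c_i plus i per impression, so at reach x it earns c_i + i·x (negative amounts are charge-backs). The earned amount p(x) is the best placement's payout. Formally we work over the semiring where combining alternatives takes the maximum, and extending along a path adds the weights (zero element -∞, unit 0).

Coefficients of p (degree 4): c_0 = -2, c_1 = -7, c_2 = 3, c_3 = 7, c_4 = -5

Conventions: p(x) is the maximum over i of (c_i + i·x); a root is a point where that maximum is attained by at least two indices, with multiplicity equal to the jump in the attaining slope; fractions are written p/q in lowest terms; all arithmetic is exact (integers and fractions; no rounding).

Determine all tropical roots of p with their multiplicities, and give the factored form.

hull edge (i=0, c=-2) to (i=3, c=7): slope 3, span 3
hull edge (i=3, c=7) to (i=4, c=-5): slope -12, span 1
Factored form: p(x) = -5 ⊗ (x ⊕ (-3)) ⊗ (x ⊕ (-3)) ⊗ (x ⊕ (-3)) ⊗ (x ⊕ 12)
Answer: roots = -3 (mult 3), 12 (mult 1)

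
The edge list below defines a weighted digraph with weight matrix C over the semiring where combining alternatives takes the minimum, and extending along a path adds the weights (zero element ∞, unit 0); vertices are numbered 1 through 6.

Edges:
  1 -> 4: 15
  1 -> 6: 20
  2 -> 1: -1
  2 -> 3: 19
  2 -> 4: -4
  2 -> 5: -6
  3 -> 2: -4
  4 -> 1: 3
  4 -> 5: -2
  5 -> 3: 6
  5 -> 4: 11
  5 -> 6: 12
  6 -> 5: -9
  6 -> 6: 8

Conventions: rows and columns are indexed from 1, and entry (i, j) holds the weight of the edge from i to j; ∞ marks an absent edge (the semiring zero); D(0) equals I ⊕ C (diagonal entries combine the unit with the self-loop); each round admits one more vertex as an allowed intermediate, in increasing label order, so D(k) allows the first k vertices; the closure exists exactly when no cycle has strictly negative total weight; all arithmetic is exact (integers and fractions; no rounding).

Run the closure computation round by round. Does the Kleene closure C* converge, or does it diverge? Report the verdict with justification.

D(0):
  [0, ∞, ∞, 15, ∞, 20]
  [-1, 0, 19, -4, -6, ∞]
  [∞, -4, 0, ∞, ∞, ∞]
  [3, ∞, ∞, 0, -2, ∞]
  [∞, ∞, 6, 11, 0, 12]
  [∞, ∞, ∞, ∞, -9, 0]
D(1):
  [0, ∞, ∞, 15, ∞, 20]
  [-1, 0, 19, -4, -6, 19]
  [∞, -4, 0, ∞, ∞, ∞]
  [3, ∞, ∞, 0, -2, 23]
  [∞, ∞, 6, 11, 0, 12]
  [∞, ∞, ∞, ∞, -9, 0]
D(2):
  [0, ∞, ∞, 15, ∞, 20]
  [-1, 0, 19, -4, -6, 19]
  [-5, -4, 0, -8, -10, 15]
  [3, ∞, ∞, 0, -2, 23]
  [∞, ∞, 6, 11, 0, 12]
  [∞, ∞, ∞, ∞, -9, 0]
Detection: at round 3, diagonal entry (5, 5) turns strictly negative.
Key observation: the cycle 5->3->2->5 has total weight 6 + (-4) + (-6), which is strictly negative.
Answer: DIVERGES — negative cycle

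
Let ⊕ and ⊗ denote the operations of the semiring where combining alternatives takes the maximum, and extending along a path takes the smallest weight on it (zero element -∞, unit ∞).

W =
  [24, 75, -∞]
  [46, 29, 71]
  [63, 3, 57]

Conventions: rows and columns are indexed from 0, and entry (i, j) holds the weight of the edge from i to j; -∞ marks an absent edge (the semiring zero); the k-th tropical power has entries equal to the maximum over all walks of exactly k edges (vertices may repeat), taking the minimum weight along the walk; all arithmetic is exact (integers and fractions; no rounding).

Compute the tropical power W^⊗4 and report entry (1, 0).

W^⊗2:
  [46, 29, 71]
  [63, 46, 57]
  [57, 63, 57]
W^⊗3:
  [63, 46, 57]
  [57, 63, 57]
  [57, 57, 63]
W^⊗4:
  [57, 63, 57]
  [57, 57, 63]
  [63, 57, 57]
Key observation: the optimum is the walk 1->2->2->2->0, with weight 71 min 57 min 57 min 63 = 57.
Optimal value attained by: walk 1->2->2->2->0.
Answer: (W^⊗4)[1][0] = 57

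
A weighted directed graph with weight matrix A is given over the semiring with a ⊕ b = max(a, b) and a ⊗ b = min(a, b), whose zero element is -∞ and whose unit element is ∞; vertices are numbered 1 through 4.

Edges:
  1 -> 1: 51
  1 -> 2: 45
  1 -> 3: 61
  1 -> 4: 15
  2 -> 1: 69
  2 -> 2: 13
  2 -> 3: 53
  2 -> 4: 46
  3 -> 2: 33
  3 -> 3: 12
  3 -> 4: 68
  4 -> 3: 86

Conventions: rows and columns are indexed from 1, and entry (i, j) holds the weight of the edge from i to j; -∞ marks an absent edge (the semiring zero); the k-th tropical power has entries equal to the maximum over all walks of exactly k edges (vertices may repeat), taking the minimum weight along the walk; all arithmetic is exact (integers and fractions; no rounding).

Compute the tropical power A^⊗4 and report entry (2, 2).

A^⊗2:
  [51, 45, 51, 61]
  [51, 45, 61, 53]
  [33, 13, 68, 33]
  [-∞, 33, 12, 68]
A^⊗3:
  [51, 45, 61, 51]
  [51, 45, 53, 61]
  [33, 33, 33, 68]
  [33, 13, 68, 33]
A^⊗4:
  [51, 45, 51, 61]
  [51, 45, 61, 53]
  [33, 33, 68, 33]
  [33, 33, 33, 68]
Key observation: the optimum is the walk 2->1->1->1->2, with weight 69 min 51 min 51 min 45 = 45.
Optimal value attained by: walk 2->1->1->1->2.
Answer: (A^⊗4)[2][2] = 45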